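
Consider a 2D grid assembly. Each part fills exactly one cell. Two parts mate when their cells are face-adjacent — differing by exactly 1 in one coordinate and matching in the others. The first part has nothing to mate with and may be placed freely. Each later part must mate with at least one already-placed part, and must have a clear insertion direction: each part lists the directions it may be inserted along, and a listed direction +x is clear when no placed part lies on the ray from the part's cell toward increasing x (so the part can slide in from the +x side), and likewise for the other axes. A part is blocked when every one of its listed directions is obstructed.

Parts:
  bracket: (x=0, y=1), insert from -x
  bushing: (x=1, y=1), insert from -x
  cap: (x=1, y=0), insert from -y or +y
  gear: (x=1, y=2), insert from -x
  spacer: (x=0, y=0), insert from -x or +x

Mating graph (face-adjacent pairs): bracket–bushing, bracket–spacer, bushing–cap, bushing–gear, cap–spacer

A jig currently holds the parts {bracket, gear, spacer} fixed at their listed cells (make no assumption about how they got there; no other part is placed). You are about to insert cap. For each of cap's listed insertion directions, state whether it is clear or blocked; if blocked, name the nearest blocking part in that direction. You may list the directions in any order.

+y: blocked by gear; -y: clear

-y: ray from cap(1, 0) has no placed part ⇒ clear
+y: nearest on ray is gear@(1, 2) ⇒ blocked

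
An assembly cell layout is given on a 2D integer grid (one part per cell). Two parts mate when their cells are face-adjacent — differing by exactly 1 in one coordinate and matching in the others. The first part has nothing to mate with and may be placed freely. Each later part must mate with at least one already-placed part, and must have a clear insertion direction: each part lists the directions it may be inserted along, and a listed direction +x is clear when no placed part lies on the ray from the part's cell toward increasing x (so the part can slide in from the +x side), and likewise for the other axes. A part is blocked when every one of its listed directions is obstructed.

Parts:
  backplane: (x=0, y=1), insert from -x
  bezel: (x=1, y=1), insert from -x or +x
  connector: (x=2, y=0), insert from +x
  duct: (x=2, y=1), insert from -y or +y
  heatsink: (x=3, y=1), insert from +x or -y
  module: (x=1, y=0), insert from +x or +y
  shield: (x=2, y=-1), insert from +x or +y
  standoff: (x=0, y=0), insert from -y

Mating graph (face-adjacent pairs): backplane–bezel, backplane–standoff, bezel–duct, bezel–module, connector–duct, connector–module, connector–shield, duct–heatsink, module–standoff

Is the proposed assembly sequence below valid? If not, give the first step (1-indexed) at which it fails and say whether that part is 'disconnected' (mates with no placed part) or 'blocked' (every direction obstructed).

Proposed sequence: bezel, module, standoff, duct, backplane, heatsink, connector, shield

Valid

1. bezel@(1, 1) [-x clear] — {bezel}
2. module@(1, 0) [+x clear] — {bezel, module}
3. standoff@(0, 0) [-y clear] — {bezel, module, standoff}
4. duct@(2, 1) [-y clear] — {bezel, duct, module, standoff}
5. backplane@(0, 1) [-x clear] — {backplane, bezel, duct, module, standoff}
6. heatsink@(3, 1) [+x clear] — {backplane, bezel, duct, heatsink, module, standoff}
7. connector@(2, 0) [+x clear] — {backplane, bezel, connector, duct, heatsink, module, standoff}
8. shield@(2, -1) [+x clear] — {backplane, bezel, connector, duct, heatsink, module, shield, standoff}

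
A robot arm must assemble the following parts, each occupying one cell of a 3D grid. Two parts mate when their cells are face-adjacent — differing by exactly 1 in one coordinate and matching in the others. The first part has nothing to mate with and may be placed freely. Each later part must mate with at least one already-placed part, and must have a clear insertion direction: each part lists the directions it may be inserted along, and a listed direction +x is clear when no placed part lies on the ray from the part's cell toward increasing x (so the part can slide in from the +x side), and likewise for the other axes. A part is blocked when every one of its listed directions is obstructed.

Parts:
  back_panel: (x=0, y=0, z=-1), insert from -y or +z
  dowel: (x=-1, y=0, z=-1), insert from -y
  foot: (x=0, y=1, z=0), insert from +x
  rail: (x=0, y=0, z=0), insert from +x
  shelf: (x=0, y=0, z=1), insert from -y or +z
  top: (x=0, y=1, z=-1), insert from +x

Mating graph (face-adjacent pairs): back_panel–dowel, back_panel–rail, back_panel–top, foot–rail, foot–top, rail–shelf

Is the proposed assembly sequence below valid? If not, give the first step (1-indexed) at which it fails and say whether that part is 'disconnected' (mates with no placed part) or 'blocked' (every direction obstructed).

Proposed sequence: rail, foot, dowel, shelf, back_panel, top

Invalid at step 3 (disconnected)

1. rail@(0, 0, 0) [+x clear] — {rail}
2. foot@(0, 1, 0) [+x clear] — {foot, rail}
3. dowel@(-1, 0, -1) — no placed neighbour ⇒ disconnected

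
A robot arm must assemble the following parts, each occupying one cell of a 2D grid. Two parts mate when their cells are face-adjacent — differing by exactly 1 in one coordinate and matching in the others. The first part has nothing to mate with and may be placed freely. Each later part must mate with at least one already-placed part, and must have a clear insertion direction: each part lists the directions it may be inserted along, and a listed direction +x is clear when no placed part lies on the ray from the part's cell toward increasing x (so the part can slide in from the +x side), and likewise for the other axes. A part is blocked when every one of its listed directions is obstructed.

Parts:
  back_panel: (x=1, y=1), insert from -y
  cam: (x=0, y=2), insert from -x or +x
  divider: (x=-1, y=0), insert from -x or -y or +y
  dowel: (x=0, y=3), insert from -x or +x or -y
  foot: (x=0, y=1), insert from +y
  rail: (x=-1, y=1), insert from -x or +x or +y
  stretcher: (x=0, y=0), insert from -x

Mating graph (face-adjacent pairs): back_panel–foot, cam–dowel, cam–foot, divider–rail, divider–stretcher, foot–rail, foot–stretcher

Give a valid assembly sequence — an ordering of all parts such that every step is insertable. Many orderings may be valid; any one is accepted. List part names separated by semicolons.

foot; rail; back_panel; cam; dowel; stretcher; divider

1. foot@(0, 1) [+y clear] — {foot}
2. rail@(-1, 1) [-x clear] — {foot, rail}
3. back_panel@(1, 1) [-y clear] — {back_panel, foot, rail}
4. cam@(0, 2) [-x clear] — {back_panel, cam, foot, rail}
5. dowel@(0, 3) [-x clear] — {back_panel, cam, dowel, foot, rail}
6. stretcher@(0, 0) [-x clear] — {back_panel, cam, dowel, foot, rail, stretcher}
7. divider@(-1, 0) [-x clear] — {back_panel, cam, divider, dowel, foot, rail, stretcher}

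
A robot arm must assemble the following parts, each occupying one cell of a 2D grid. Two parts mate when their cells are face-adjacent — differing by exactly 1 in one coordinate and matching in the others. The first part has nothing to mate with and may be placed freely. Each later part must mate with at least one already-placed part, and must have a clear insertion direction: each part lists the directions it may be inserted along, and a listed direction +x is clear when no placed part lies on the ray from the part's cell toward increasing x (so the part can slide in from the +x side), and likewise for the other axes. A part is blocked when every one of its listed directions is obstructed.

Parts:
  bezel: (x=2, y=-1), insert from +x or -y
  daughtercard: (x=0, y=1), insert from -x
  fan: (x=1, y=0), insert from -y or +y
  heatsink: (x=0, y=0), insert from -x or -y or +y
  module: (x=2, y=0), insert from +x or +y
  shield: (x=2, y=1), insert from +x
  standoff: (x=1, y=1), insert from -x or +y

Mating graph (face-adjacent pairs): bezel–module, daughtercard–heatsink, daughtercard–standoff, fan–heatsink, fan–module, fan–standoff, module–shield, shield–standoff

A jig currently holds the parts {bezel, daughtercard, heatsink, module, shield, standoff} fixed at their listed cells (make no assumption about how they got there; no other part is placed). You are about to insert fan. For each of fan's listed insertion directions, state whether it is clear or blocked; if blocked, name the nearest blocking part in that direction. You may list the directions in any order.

+y: blocked by standoff; -y: clear

-y: ray from fan(1, 0) has no placed part ⇒ clear
+y: nearest on ray is standoff@(1, 1) ⇒ blocked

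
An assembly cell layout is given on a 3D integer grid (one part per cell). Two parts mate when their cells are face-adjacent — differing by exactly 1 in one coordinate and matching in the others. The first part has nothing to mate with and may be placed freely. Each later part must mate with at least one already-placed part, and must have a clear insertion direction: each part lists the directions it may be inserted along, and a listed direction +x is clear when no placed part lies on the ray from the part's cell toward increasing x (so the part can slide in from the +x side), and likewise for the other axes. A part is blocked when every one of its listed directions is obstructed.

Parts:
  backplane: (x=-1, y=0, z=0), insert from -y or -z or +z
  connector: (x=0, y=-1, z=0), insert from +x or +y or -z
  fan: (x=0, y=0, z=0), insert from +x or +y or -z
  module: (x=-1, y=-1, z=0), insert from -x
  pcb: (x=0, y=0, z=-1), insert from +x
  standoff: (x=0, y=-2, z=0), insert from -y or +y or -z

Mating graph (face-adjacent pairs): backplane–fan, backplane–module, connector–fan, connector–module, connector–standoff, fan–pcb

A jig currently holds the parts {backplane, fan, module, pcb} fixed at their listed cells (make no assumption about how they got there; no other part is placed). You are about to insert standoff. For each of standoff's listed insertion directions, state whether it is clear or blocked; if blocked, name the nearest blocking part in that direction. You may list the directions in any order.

-y: ray from standoff(0, -2, 0) has no placed part ⇒ clear
+y: nearest on ray is fan@(0, 0, 0) ⇒ blocked
-z: ray from standoff(0, -2, 0) has no placed part ⇒ clear

+y: blocked by fan; -y: clear; -z: clear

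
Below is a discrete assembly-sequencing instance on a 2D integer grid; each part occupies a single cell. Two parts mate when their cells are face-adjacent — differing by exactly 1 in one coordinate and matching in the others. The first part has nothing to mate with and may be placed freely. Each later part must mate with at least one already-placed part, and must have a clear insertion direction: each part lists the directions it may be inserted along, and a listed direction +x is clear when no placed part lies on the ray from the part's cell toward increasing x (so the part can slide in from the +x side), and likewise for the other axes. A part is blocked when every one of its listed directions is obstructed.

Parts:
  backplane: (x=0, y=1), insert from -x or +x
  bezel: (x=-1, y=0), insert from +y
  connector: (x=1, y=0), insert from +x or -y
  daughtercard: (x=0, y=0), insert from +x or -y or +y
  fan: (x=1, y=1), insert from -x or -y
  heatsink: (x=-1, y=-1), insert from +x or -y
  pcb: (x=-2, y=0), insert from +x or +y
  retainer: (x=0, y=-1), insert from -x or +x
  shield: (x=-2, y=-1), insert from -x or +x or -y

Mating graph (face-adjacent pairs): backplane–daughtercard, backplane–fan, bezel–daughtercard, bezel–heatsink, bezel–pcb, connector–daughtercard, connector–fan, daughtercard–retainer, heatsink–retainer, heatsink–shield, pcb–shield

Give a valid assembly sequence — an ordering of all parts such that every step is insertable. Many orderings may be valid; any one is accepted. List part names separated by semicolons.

heatsink; bezel; pcb; retainer; daughtercard; connector; fan; shield; backplane

1. heatsink@(-1, -1) [+x clear] — {heatsink}
2. bezel@(-1, 0) [+y clear] — {bezel, heatsink}
3. pcb@(-2, 0) [+y clear] — {bezel, heatsink, pcb}
4. retainer@(0, -1) [+x clear] — {bezel, heatsink, pcb, retainer}
5. daughtercard@(0, 0) [+x clear] — {bezel, daughtercard, heatsink, pcb, retainer}
6. connector@(1, 0) [+x clear] — {bezel, connector, daughtercard, heatsink, pcb, retainer}
7. fan@(1, 1) [-x clear] — {bezel, connector, daughtercard, fan, heatsink, pcb, retainer}
8. shield@(-2, -1) [-x clear] — {bezel, connector, daughtercard, fan, heatsink, pcb, retainer, shield}
9. backplane@(0, 1) [-x clear] — {backplane, bezel, connector, daughtercard, fan, heatsink, pcb, retainer, shield}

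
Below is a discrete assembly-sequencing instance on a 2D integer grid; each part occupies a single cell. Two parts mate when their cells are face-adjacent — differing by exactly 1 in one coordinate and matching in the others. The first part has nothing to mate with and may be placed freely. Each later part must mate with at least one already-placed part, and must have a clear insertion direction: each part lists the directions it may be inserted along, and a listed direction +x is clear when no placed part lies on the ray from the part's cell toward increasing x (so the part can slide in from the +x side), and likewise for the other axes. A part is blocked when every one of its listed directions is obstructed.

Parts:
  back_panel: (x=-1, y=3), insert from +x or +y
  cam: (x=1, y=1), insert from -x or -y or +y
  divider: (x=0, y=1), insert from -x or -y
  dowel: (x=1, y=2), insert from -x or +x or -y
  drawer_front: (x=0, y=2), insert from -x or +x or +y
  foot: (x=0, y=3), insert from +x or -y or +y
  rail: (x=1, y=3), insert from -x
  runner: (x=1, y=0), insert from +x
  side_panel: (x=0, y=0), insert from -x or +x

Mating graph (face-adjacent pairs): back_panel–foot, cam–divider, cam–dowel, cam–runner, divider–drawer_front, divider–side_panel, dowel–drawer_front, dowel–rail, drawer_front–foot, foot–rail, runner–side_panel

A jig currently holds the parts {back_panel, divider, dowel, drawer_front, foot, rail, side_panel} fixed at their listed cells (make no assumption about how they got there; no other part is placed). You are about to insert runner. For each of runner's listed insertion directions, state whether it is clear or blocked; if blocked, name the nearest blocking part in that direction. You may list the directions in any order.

+x: ray from runner(1, 0) has no placed part ⇒ clear

+x: clear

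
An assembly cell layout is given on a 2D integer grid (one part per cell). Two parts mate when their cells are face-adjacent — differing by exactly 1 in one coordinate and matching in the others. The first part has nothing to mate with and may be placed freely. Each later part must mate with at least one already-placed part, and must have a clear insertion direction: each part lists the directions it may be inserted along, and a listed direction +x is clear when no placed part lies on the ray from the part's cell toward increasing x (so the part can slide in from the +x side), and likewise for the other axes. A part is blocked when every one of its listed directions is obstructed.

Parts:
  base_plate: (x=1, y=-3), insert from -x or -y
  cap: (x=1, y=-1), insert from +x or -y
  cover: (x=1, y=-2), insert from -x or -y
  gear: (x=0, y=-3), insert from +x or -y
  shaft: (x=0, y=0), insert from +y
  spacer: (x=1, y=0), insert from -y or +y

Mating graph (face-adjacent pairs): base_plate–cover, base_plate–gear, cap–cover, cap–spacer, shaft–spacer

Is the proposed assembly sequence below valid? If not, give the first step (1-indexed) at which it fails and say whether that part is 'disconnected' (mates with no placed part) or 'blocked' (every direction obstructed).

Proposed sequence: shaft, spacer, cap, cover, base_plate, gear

1. shaft@(0, 0) [+y clear] — {shaft}
2. spacer@(1, 0) [-y clear] — {shaft, spacer}
3. cap@(1, -1) [+x clear] — {cap, shaft, spacer}
4. cover@(1, -2) [-x clear] — {cap, cover, shaft, spacer}
5. base_plate@(1, -3) [-x clear] — {base_plate, cap, cover, shaft, spacer}
6. gear@(0, -3) [-y clear] — {base_plate, cap, cover, gear, shaft, spacer}

Valid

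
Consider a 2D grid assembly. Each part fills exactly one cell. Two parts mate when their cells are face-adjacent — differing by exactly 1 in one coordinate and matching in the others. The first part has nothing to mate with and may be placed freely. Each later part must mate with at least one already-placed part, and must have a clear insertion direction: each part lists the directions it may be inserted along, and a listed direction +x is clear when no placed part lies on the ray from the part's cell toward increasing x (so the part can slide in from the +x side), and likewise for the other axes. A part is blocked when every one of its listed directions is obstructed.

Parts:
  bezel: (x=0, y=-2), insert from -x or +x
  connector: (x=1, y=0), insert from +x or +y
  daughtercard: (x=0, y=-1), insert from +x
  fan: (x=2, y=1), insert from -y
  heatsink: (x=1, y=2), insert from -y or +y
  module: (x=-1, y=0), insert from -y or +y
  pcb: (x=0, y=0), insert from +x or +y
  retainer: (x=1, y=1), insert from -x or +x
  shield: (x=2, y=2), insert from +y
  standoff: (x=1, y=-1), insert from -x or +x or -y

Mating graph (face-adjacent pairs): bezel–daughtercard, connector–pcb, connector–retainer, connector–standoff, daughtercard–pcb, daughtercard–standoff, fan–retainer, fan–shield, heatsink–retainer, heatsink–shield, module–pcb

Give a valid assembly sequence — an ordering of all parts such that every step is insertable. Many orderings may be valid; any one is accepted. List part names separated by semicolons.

1. daughtercard@(0, -1) [+x clear] — {daughtercard}
2. bezel@(0, -2) [-x clear] — {bezel, daughtercard}
3. pcb@(0, 0) [+x clear] — {bezel, daughtercard, pcb}
4. connector@(1, 0) [+x clear] — {bezel, connector, daughtercard, pcb}
5. retainer@(1, 1) [-x clear] — {bezel, connector, daughtercard, pcb, retainer}
6. heatsink@(1, 2) [+y clear] — {bezel, connector, daughtercard, heatsink, pcb, retainer}
7. module@(-1, 0) [-y clear] — {bezel, connector, daughtercard, heatsink, module, pcb, retainer}
8. fan@(2, 1) [-y clear] — {bezel, connector, daughtercard, fan, heatsink, module, pcb, retainer}
9. shield@(2, 2) [+y clear] — {bezel, connector, daughtercard, fan, heatsink, module, pcb, retainer, shield}
10. standoff@(1, -1) [+x clear] — {bezel, connector, daughtercard, fan, heatsink, module, pcb, retainer, shield, standoff}

daughtercard; bezel; pcb; connector; retainer; heatsink; module; fan; shield; standoff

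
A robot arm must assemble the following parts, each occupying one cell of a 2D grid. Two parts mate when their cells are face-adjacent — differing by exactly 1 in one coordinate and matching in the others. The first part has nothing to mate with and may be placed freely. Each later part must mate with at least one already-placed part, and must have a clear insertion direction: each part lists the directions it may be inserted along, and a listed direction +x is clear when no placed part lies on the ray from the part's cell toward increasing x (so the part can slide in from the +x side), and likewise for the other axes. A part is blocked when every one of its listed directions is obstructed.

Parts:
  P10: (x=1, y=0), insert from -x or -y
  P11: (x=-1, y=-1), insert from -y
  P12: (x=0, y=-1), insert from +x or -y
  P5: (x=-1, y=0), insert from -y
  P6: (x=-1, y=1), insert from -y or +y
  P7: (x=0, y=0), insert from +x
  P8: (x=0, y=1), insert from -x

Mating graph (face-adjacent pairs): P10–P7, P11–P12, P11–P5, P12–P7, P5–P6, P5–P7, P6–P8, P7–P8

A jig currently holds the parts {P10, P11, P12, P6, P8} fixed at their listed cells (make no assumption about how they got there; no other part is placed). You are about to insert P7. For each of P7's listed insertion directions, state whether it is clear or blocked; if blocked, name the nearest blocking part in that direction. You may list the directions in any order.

+x: blocked by P10

+x: nearest on ray is P10@(1, 0) ⇒ blocked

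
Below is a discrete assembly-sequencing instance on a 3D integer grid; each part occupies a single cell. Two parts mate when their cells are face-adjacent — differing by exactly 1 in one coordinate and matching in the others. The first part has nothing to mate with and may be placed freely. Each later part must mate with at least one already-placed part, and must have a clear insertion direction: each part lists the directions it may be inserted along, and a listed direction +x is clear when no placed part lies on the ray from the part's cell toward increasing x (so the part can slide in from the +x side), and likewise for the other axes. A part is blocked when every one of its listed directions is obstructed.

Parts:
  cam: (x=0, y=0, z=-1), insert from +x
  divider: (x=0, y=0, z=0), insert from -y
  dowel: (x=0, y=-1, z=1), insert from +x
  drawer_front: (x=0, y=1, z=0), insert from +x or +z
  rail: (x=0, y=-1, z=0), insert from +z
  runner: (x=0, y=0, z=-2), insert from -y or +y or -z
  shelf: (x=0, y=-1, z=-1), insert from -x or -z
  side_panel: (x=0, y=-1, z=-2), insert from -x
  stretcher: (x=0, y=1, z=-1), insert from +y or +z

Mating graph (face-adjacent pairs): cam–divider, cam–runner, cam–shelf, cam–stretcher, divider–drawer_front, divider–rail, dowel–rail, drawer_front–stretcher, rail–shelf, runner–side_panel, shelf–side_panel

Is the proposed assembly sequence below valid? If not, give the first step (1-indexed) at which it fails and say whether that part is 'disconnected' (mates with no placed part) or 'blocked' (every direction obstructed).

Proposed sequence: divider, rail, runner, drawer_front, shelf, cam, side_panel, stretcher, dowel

1. divider@(0, 0, 0) [-y clear] — {divider}
2. rail@(0, -1, 0) [+z clear] — {divider, rail}
3. runner@(0, 0, -2) — no placed neighbour ⇒ disconnected

Invalid at step 3 (disconnected)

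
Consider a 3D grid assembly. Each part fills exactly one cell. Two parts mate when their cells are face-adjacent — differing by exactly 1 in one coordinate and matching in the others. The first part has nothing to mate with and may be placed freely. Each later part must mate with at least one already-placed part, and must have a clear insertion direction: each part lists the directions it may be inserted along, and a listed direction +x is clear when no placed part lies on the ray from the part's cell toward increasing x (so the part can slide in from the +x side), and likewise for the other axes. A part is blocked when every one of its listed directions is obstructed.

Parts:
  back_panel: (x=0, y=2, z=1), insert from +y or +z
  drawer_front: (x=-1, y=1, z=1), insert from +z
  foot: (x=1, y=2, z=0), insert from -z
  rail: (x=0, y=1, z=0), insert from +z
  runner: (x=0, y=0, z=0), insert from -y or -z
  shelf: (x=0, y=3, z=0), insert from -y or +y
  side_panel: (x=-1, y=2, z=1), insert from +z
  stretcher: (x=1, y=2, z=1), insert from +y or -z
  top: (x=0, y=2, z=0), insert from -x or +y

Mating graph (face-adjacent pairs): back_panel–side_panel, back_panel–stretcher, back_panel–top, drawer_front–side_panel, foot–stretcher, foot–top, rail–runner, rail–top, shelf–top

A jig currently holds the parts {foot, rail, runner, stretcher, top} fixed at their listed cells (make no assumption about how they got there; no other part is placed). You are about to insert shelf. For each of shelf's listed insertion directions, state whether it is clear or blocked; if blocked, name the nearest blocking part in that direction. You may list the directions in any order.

-y: nearest on ray is top@(0, 2, 0) ⇒ blocked
+y: ray from shelf(0, 3, 0) has no placed part ⇒ clear

+y: clear; -y: blocked by top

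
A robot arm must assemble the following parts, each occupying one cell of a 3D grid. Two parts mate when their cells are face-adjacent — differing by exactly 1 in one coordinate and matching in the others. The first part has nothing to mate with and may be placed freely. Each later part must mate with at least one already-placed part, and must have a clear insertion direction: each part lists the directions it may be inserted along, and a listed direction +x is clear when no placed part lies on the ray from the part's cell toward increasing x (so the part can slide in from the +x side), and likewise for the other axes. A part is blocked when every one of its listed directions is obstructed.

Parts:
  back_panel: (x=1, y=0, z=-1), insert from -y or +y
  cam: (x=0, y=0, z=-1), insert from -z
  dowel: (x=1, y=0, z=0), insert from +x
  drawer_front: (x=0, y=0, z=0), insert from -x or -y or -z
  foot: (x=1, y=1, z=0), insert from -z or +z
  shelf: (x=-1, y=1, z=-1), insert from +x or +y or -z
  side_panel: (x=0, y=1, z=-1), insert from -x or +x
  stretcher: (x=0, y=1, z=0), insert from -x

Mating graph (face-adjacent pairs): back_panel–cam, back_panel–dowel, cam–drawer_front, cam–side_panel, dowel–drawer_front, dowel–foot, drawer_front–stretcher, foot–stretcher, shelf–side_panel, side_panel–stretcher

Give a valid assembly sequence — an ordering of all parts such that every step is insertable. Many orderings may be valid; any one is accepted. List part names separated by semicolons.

1. back_panel@(1, 0, -1) [-y clear] — {back_panel}
2. dowel@(1, 0, 0) [+x clear] — {back_panel, dowel}
3. drawer_front@(0, 0, 0) [-x clear] — {back_panel, dowel, drawer_front}
4. stretcher@(0, 1, 0) [-x clear] — {back_panel, dowel, drawer_front, stretcher}
5. foot@(1, 1, 0) [-z clear] — {back_panel, dowel, drawer_front, foot, stretcher}
6. cam@(0, 0, -1) [-z clear] — {back_panel, cam, dowel, drawer_front, foot, stretcher}
7. side_panel@(0, 1, -1) [-x clear] — {back_panel, cam, dowel, drawer_front, foot, side_panel, stretcher}
8. shelf@(-1, 1, -1) [+y clear] — {back_panel, cam, dowel, drawer_front, foot, shelf, side_panel, stretcher}

back_panel; dowel; drawer_front; stretcher; foot; cam; side_panel; shelf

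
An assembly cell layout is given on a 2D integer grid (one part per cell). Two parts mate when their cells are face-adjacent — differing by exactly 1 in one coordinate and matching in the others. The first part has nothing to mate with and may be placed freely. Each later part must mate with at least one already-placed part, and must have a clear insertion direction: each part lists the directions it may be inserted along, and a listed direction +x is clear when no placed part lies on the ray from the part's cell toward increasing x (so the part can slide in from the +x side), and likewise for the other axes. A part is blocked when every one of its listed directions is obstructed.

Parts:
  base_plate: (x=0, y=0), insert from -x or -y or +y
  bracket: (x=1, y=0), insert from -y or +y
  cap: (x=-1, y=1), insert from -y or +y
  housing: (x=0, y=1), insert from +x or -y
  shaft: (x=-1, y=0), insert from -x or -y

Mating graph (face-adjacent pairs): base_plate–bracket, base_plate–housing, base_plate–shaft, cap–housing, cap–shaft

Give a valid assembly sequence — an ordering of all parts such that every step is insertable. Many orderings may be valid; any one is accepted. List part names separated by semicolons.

1. shaft@(-1, 0) [-x clear] — {shaft}
2. cap@(-1, 1) [+y clear] — {cap, shaft}
3. housing@(0, 1) [+x clear] — {cap, housing, shaft}
4. base_plate@(0, 0) [-y clear] — {base_plate, cap, housing, shaft}
5. bracket@(1, 0) [-y clear] — {base_plate, bracket, cap, housing, shaft}

shaft; cap; housing; base_plate; bracket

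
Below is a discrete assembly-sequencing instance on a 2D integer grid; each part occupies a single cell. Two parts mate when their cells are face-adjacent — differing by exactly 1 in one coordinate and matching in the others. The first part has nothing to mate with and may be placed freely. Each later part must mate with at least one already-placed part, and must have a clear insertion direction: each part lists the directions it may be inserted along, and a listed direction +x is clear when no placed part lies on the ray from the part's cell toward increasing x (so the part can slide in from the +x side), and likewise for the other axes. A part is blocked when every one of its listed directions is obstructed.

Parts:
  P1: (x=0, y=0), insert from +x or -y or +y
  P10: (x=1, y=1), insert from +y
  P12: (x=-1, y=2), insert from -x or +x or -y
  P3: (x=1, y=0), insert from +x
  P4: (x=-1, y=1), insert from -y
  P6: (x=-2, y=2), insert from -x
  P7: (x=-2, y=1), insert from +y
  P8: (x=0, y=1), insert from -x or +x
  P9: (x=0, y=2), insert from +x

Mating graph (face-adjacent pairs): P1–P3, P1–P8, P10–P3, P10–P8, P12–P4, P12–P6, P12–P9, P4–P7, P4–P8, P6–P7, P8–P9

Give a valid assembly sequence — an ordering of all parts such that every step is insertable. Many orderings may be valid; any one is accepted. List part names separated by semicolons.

1. P8@(0, 1) [-x clear] — {P8}
2. P1@(0, 0) [+x clear] — {P1, P8}
3. P3@(1, 0) [+x clear] — {P1, P3, P8}
4. P10@(1, 1) [+y clear] — {P1, P10, P3, P8}
5. P4@(-1, 1) [-y clear] — {P1, P10, P3, P4, P8}
6. P9@(0, 2) [+x clear] — {P1, P10, P3, P4, P8, P9}
7. P7@(-2, 1) [+y clear] — {P1, P10, P3, P4, P7, P8, P9}
8. P12@(-1, 2) [-x clear] — {P1, P10, P12, P3, P4, P7, P8, P9}
9. P6@(-2, 2) [-x clear] — {P1, P10, P12, P3, P4, P6, P7, P8, P9}

P8; P1; P3; P10; P4; P9; P7; P12; P6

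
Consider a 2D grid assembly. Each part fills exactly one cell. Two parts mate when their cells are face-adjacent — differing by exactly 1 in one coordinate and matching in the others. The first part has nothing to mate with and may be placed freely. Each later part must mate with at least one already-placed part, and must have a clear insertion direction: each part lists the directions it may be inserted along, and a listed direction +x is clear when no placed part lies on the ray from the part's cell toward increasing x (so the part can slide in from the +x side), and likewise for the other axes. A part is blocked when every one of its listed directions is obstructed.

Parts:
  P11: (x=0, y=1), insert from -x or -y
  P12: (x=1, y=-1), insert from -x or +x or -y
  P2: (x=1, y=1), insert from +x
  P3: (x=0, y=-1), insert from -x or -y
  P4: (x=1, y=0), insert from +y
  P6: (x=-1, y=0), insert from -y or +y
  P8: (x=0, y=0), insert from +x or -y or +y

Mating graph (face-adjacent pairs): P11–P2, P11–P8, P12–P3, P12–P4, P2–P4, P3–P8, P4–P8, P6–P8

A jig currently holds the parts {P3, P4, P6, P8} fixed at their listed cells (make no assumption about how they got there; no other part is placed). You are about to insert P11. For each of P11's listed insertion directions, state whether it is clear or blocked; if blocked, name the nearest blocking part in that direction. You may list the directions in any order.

-x: ray from P11(0, 1) has no placed part ⇒ clear
-y: nearest on ray is P8@(0, 0) ⇒ blocked

-x: clear; -y: blocked by P8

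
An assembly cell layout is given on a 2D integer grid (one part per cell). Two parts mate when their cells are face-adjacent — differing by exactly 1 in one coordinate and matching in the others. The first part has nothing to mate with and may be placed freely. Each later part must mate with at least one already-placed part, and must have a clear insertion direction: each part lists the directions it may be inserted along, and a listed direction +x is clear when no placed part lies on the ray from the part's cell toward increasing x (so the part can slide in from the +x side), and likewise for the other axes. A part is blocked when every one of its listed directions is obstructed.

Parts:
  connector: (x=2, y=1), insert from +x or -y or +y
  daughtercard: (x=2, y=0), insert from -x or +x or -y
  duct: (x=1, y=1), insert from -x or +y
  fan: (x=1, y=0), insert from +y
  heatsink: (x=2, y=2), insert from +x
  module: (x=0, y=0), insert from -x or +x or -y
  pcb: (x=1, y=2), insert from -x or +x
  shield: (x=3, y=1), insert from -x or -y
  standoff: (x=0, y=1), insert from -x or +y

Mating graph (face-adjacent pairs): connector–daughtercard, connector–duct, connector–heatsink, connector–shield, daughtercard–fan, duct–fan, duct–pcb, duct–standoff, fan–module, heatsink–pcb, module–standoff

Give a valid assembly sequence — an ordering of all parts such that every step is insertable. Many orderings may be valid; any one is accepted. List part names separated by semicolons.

shield; connector; heatsink; daughtercard; fan; module; standoff; duct; pcb

1. shield@(3, 1) [-x clear] — {shield}
2. connector@(2, 1) [-y clear] — {connector, shield}
3. heatsink@(2, 2) [+x clear] — {connector, heatsink, shield}
4. daughtercard@(2, 0) [-x clear] — {connector, daughtercard, heatsink, shield}
5. fan@(1, 0) [+y clear] — {connector, daughtercard, fan, heatsink, shield}
6. module@(0, 0) [-x clear] — {connector, daughtercard, fan, heatsink, module, shield}
7. standoff@(0, 1) [-x clear] — {connector, daughtercard, fan, heatsink, module, shield, standoff}
8. duct@(1, 1) [+y clear] — {connector, daughtercard, duct, fan, heatsink, module, shield, standoff}
9. pcb@(1, 2) [-x clear] — {connector, daughtercard, duct, fan, heatsink, module, pcb, shield, standoff}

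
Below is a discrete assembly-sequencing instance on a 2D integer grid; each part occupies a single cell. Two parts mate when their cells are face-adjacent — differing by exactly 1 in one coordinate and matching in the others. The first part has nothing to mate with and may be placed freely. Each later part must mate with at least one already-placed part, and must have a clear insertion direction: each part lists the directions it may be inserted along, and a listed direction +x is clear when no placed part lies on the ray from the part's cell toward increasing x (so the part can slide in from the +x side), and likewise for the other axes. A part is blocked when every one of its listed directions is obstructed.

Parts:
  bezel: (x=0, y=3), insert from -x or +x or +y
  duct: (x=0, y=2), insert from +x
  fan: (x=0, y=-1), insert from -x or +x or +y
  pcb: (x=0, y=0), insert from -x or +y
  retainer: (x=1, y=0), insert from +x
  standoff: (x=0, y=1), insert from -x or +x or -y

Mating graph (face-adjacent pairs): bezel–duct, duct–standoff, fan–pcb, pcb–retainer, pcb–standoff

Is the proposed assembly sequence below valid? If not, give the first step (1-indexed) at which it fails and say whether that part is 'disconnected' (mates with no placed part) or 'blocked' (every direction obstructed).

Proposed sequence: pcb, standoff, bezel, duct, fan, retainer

1. pcb@(0, 0) [-x clear] — {pcb}
2. standoff@(0, 1) [-x clear] — {pcb, standoff}
3. bezel@(0, 3) — no placed neighbour ⇒ disconnected

Invalid at step 3 (disconnected)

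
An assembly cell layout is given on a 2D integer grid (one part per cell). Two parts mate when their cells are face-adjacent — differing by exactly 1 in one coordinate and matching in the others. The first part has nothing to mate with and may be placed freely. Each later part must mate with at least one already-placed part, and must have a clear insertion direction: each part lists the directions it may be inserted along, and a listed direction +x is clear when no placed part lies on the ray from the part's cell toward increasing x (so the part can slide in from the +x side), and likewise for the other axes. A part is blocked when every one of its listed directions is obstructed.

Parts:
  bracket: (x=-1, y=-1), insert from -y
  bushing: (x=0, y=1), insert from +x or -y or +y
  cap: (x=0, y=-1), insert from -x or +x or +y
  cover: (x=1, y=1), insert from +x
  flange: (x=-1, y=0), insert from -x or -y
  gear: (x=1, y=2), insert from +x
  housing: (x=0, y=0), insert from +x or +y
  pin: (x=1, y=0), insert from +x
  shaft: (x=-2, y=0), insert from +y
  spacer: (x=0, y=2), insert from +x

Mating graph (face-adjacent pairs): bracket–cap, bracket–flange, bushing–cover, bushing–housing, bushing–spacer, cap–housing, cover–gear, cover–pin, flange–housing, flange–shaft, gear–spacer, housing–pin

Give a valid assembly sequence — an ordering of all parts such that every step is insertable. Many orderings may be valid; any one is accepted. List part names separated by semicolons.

1. shaft@(-2, 0) [+y clear] — {shaft}
2. flange@(-1, 0) [-y clear] — {flange, shaft}
3. bracket@(-1, -1) [-y clear] — {bracket, flange, shaft}
4. cap@(0, -1) [+x clear] — {bracket, cap, flange, shaft}
5. housing@(0, 0) [+x clear] — {bracket, cap, flange, housing, shaft}
6. pin@(1, 0) [+x clear] — {bracket, cap, flange, housing, pin, shaft}
7. cover@(1, 1) [+x clear] — {bracket, cap, cover, flange, housing, pin, shaft}
8. bushing@(0, 1) [+y clear] — {bracket, bushing, cap, cover, flange, housing, pin, shaft}
9. spacer@(0, 2) [+x clear] — {bracket, bushing, cap, cover, flange, housing, pin, shaft, spacer}
10. gear@(1, 2) [+x clear] — {bracket, bushing, cap, cover, flange, gear, housing, pin, shaft, spacer}

shaft; flange; bracket; cap; housing; pin; cover; bushing; spacer; gear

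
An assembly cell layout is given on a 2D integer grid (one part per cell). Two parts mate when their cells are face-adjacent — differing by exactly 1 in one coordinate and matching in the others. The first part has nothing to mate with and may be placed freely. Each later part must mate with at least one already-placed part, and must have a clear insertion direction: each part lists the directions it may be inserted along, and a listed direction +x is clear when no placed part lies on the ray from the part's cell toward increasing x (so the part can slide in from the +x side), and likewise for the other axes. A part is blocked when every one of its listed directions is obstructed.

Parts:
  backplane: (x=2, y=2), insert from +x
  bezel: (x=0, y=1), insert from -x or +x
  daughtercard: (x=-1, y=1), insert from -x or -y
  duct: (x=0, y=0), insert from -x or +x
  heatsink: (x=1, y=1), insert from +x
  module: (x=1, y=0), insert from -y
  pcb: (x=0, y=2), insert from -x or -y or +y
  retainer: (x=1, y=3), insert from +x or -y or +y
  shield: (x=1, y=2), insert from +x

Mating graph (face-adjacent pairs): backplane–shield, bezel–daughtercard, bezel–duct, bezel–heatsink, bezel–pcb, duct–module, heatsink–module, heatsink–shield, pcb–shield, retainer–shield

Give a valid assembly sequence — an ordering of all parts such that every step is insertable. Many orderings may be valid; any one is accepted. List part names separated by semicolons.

1. bezel@(0, 1) [-x clear] — {bezel}
2. heatsink@(1, 1) [+x clear] — {bezel, heatsink}
3. pcb@(0, 2) [-x clear] — {bezel, heatsink, pcb}
4. shield@(1, 2) [+x clear] — {bezel, heatsink, pcb, shield}
5. backplane@(2, 2) [+x clear] — {backplane, bezel, heatsink, pcb, shield}
6. module@(1, 0) [-y clear] — {backplane, bezel, heatsink, module, pcb, shield}
7. daughtercard@(-1, 1) [-x clear] — {backplane, bezel, daughtercard, heatsink, module, pcb, shield}
8. retainer@(1, 3) [+x clear] — {backplane, bezel, daughtercard, heatsink, module, pcb, retainer, shield}
9. duct@(0, 0) [-x clear] — {backplane, bezel, daughtercard, duct, heatsink, module, pcb, retainer, shield}

bezel; heatsink; pcb; shield; backplane; module; daughtercard; retainer; duct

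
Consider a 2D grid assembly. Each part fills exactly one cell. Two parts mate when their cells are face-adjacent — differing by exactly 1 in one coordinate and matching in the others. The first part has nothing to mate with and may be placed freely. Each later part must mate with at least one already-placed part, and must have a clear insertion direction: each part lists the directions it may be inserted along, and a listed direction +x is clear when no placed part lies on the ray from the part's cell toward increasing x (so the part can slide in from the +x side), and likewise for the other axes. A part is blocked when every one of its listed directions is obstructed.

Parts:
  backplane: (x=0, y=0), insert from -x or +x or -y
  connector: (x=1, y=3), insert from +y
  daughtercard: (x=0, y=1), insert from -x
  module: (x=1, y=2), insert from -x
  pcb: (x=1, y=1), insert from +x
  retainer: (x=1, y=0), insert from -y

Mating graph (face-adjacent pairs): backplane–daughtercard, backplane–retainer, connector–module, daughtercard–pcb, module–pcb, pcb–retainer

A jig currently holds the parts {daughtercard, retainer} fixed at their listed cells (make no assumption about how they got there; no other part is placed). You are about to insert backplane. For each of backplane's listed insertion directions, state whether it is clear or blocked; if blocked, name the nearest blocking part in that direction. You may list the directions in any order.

+x: blocked by retainer; -x: clear; -y: clear

-x: ray from backplane(0, 0) has no placed part ⇒ clear
+x: nearest on ray is retainer@(1, 0) ⇒ blocked
-y: ray from backplane(0, 0) has no placed part ⇒ clear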